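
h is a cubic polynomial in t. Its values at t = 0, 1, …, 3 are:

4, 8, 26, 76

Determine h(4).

Write h(t) = at³ + bt² + ct + d; the 4 given values yield a linear system in the 4 coefficients.
Solving, h(t) = 3t³ - 2t² + 3t + 4.
Then h(4) = 176.

176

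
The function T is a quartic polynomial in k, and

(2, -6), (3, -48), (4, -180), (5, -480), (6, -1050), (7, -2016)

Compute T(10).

First differences: -42, -132, -300, -570, -966. Second differences: -90, -168, -270, -396. Third differences: -78, -102, -126. Fourth differences: -24, -24.
Level-4 differences are constant, so T has degree 4.
Fitting a degree-4 polynomial gives T(k) = -k^4 + k³ + k² - k.
Then T(10) = -8910.

-8910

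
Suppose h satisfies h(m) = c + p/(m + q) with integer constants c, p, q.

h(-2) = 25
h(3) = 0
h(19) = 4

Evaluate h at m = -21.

6

(h(m) − c)(m + q) = p for each data point; the three points give a linear system in c and q, then p follows.
Solving: c = 5, q = 1, p = -20, so h(m) = 5 − 20/(m + 1).
Then h(-21) = 5 − 20/(-20) = 6.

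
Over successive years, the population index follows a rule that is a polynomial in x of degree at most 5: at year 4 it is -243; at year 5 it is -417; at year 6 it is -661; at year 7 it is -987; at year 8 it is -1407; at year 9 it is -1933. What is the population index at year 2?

-57

Write the value at x as g(x).
Write g(x) = ax^5 + bx^4 + cx³ + dx² + ex + p; the 6 given values yield a linear system in the 6 coefficients.
Solving, the top 2 coefficients vanish, and g(x) = -2x³ - 5x² - 7x - 7.
Then g(2) = -57.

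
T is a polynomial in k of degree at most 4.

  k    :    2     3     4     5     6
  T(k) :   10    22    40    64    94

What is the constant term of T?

First differences: 12, 18, 24, 30. Second differences: 6, 6, 6.
Level-2 differences are constant, so T has degree 2.
Fitting a degree-2 polynomial gives T(k) = 3k² - 3k + 4.
The constant term is T(0) = 4.

4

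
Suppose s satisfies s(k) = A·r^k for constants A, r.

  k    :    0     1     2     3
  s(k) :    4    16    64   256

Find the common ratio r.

Consecutive ratio: 16/4 = 4, and 64/16 = 4, so r = 4.
Then A·4^0 = 4 gives A = 4, and s(k) = 4·4^k.

4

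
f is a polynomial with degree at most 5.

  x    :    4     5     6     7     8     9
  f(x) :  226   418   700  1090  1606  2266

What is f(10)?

Write f(x) = ax^5 + bx^4 + cx³ + dx² + ex + p; the 6 given values yield a linear system in the 6 coefficients.
Solving, the top 2 coefficients vanish, and f(x) = 3x³ + 9x - 2.
Then f(10) = 3088.

3088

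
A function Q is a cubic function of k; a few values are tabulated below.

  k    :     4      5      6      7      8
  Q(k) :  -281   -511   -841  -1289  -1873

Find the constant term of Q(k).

Write Q(k) = ak³ + bk² + ck + d; the 5 given values yield a linear system in the 4 coefficients.
Solving, Q(k) = -3k³ - 5k² - 2k - 1.
The constant term is Q(0) = -1.

-1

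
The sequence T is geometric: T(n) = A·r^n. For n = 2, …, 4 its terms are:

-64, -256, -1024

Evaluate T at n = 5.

Consecutive ratio: -256/(-64) = 4, and -1024/(-256) = 4, so r = 4.
Then A·4^2 = -64 gives A = -4, and T(n) = -4·4^n.
T(5) = -4·4^5 = -4096.

-4096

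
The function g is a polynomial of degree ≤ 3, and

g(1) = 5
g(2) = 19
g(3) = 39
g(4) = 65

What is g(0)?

First differences: 14, 20, 26. Second differences: 6, 6.
Level-2 differences are constant, so g has degree 2.
Fitting a degree-2 polynomial gives g(k) = 3k² + 5k - 3.
The constant term is g(0) = -3.

-3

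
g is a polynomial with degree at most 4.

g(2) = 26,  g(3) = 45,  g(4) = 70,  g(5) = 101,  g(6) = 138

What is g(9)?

285

First differences: 19, 25, 31, 37. Second differences: 6, 6, 6.
Level-2 differences are constant, so g has degree 2.
Fitting a degree-2 polynomial gives g(n) = 3n² + 4n + 6.
Then g(9) = 285.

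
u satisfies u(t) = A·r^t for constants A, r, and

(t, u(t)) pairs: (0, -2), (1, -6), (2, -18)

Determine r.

3

Consecutive ratio: -6/(-2) = 3, and -18/(-6) = 3, so r = 3.
Then A·3^0 = -2 gives A = -2, and u(t) = -2·3^t.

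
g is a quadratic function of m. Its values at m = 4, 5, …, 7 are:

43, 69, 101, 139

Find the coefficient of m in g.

-1

First differences: 26, 32, 38. Second differences: 6, 6.
Level-2 differences are constant, so g has degree 2.
Fitting a degree-2 polynomial gives g(m) = 3m² - m - 1.
The coefficient of m is -1.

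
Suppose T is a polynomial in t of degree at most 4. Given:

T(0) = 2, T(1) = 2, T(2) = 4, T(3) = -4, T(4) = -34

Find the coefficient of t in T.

-5

First differences: 0, 2, -8, -30. Second differences: 2, -10, -22. Third differences: -12, -12.
Level-3 differences are constant, so T has degree 3.
Fitting a degree-3 polynomial gives T(t) = -2t³ + 7t² - 5t + 2.
The coefficient of t is -5.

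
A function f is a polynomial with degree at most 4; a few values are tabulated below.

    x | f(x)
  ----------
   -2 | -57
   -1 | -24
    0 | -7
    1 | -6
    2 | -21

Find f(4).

-99

Write f(x) = ax^4 + bx³ + cx² + dx + e; the 5 given values yield a linear system in the 5 coefficients.
Solving, the top 2 coefficients vanish, and f(x) = -8x² + 9x - 7.
Then f(4) = -99.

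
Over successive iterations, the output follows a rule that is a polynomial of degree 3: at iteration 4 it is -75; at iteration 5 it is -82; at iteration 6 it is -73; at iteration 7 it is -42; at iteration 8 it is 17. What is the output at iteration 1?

Write the value at t as P(t).
Write P(t) = at³ + bt² + ct + d; the 5 given values yield a linear system in the 4 coefficients.
Solving, P(t) = t³ - 7t² - 5t - 7.
Then P(1) = -18.

-18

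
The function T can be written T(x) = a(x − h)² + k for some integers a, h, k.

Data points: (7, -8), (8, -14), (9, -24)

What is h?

6

First differences -6, -10; second difference -4 = 2a, so a = -2.
Expanding, the x-coefficient is −2ah = 4h; matching it to the data gives h = 6, and then k = -6.
So T(x) = -2(x − 6)² − 6.
Hence h = 6.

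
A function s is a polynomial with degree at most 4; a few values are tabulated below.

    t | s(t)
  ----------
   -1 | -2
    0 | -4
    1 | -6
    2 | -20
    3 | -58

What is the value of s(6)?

-436

First differences: -2, -2, -14, -38. Second differences: 0, -12, -24. Third differences: -12, -12.
Level-3 differences are constant, so s has degree 3.
Fitting a degree-3 polynomial gives s(t) = -2t³ - 4.
Then s(6) = -436.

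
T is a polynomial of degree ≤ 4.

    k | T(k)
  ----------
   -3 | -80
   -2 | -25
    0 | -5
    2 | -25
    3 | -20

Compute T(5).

80

Write T(k) = ak^4 + bk³ + ck² + dk + e; the 5 given values yield a linear system in the 5 coefficients.
Solving, the leading coefficient vanishes, and T(k) = 2k³ - 5k² - 8k - 5.
Then T(5) = 80.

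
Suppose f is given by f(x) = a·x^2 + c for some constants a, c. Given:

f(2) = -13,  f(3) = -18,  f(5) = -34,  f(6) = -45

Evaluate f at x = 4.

-25

From f(2) = -13 and f(3) = -18: 4a + c = -13 and 9a + c = -18.
Subtracting: 5a = -5, so a = -1; then c = -13 − (-1)·4 = -9.
So f(x) = -1x² − 9, and f(4) = -25.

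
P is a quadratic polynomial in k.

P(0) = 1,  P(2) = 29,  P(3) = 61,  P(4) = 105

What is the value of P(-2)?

Write P(k) = ak² + bk + c; the 4 given values yield a linear system in the 3 coefficients.
Solving, P(k) = 6k² + 2k + 1.
Then P(-2) = 21.

21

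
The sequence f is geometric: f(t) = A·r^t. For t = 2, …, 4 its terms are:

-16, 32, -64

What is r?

Consecutive ratio: 32/(-16) = -2, and -64/32 = -2, so r = -2.
Then A·(-2)^2 = -16 gives A = -4, and f(t) = -4·(-2)^t.

-2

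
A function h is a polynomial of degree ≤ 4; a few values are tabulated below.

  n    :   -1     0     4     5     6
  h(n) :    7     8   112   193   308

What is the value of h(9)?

Write h(n) = an^4 + bn³ + cn² + dn + e; the 5 given values yield a linear system in the 5 coefficients.
Solving, the leading coefficient vanishes, and h(n) = n³ + 2n² + 2n + 8.
Then h(9) = 917.

917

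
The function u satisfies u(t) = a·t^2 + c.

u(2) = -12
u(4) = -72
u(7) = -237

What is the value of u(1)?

3

From u(2) = -12 and u(4) = -72: 4a + c = -12 and 16a + c = -72.
Subtracting: 12a = -60, so a = -5; then c = -12 − (-5)·4 = 8.
So u(t) = -5t² + 8, and u(1) = 3.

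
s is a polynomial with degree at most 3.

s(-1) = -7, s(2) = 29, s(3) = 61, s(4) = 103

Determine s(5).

Write s(k) = ak³ + bk² + ck + d; the 4 given values yield a linear system in the 4 coefficients.
Solving, the leading coefficient vanishes, and s(k) = 5k² + 7k - 5.
Then s(5) = 155.

155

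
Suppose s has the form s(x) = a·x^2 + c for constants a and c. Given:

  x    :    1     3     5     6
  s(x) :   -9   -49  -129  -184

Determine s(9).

From s(1) = -9 and s(3) = -49: 1a + c = -9 and 9a + c = -49.
Subtracting: 8a = -40, so a = -5; then c = -9 − (-5)·1 = -4.
So s(x) = -5x² − 4, and s(9) = -409.

-409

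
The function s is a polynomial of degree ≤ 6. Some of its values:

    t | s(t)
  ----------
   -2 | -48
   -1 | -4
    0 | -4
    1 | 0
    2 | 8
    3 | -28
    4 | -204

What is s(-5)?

-1644

Write s(t) = at^6 + bt^5 + ct^4 + dt³ + et² + pt + q; the 7 given values yield a linear system in the 7 coefficients.
Solving, the top 2 coefficients vanish, and s(t) = -2t^4 + 4t³ + 4t² - 2t - 4.
Then s(-5) = -1644.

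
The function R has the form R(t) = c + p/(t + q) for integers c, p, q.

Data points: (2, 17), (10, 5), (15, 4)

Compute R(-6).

-3

(R(t) − c)(t + q) = p for each data point; the three points give a linear system in c and q, then p follows.
Solving: c = 2, q = 0, p = 30, so R(t) = 2 + 30/(t + 0).
Then R(-6) = 2 + 30/(-6) = -3.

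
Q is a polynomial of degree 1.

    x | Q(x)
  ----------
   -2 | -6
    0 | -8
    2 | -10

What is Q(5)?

-13

Write Q(x) = ax + b; the 3 given values yield a linear system in the 2 coefficients.
Solving, Q(x) = -x - 8.
Then Q(5) = -13.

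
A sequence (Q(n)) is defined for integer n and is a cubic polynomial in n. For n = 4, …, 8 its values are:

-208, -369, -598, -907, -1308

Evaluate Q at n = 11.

Write Q(n) = an³ + bn² + cn + d; the 5 given values yield a linear system in the 4 coefficients.
Solving, Q(n) = -2n³ - 4n² - 3n - 4.
Then Q(11) = -3183.

-3183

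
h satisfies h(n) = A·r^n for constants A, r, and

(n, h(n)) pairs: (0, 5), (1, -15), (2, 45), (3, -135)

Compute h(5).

Consecutive ratio: -15/5 = -3, and 45/(-15) = -3, so r = -3.
Then A·(-3)^0 = 5 gives A = 5, and h(n) = 5·(-3)^n.
h(5) = 5·(-3)^5 = -1215.

-1215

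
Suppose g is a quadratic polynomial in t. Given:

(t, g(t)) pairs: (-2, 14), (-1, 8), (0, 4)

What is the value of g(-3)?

Write g(t) = at² + bt + c; the 3 given values yield a linear system in the 3 coefficients.
Solving, g(t) = t² - 3t + 4.
Then g(-3) = 22.

22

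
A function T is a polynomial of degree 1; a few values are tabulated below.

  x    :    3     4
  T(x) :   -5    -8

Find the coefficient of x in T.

-3

Write T(x) = ax + b; the 2 given values yield a linear system in the 2 coefficients.
Solving, T(x) = -3x + 4.
The coefficient of x is -3.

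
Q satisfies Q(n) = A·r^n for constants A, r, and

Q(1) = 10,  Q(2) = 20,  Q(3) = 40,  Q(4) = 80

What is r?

2

Consecutive ratio: 20/10 = 2, and 40/20 = 2, so r = 2.
Then A·2^1 = 10 gives A = 5, and Q(n) = 5·2^n.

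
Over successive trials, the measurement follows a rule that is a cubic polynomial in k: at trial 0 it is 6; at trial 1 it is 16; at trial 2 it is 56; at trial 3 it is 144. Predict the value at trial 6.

Write the value at k as Q(k).
Write Q(k) = ak³ + bk² + ck + d; the 4 given values yield a linear system in the 4 coefficients.
Solving, Q(k) = 3k³ + 6k² + k + 6.
Then Q(6) = 876.

876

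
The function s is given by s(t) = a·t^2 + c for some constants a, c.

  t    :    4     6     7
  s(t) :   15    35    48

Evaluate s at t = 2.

3

From s(4) = 15 and s(6) = 35: 16a + c = 15 and 36a + c = 35.
Subtracting: 20a = 20, so a = 1; then c = 15 − 1·16 = -1.
So s(t) = 1t² − 1, and s(2) = 3.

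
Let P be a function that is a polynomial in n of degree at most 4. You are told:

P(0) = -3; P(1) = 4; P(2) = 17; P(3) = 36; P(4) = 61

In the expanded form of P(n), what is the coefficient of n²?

3

Write P(n) = an^4 + bn³ + cn² + dn + e; the 5 given values yield a linear system in the 5 coefficients.
Solving, the top 2 coefficients vanish, and P(n) = 3n² + 4n - 3.
The coefficient of n² is 3.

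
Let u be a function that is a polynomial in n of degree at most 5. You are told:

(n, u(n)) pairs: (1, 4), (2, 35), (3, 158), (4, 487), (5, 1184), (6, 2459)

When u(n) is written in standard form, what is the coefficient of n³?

-1

First differences: 31, 123, 329, 697, 1275. Second differences: 92, 206, 368, 578. Third differences: 114, 162, 210. Fourth differences: 48, 48.
Level-4 differences are constant, so u has degree 4.
Fitting a degree-4 polynomial gives u(n) = 2n^4 - n³ + 2n² + 2n - 1.
The coefficient of n³ is -1.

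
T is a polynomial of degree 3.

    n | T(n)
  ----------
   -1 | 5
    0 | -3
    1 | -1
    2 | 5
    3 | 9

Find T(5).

-13

First differences: -8, 2, 6, 4. Second differences: 10, 4, -2. Third differences: -6, -6.
Level-3 differences are constant, so T has degree 3.
Fitting a degree-3 polynomial gives T(n) = -n³ + 5n² - 2n - 3.
Then T(5) = -13.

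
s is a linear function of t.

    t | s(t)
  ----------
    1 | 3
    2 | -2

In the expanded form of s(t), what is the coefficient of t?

Write s(t) = at + b; the 2 given values yield a linear system in the 2 coefficients.
Solving, s(t) = -5t + 8.
The coefficient of t is -5.

-5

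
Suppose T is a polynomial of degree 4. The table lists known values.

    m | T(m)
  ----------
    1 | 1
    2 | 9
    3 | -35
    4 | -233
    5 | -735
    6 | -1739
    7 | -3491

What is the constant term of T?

-5

First differences: 8, -44, -198, -502, -1004, -1752. Second differences: -52, -154, -304, -502, -748. Third differences: -102, -150, -198, -246. Fourth differences: -48, -48, -48.
Level-4 differences are constant, so T has degree 4.
Fitting a degree-4 polynomial gives T(m) = -2m^4 + 3m³ + 6m² - m - 5.
The constant term is T(0) = -5.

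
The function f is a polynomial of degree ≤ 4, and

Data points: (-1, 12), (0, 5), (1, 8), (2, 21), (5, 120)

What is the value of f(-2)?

Write f(t) = at^4 + bt³ + ct² + dt + e; the 5 given values yield a linear system in the 5 coefficients.
Solving, the top 2 coefficients vanish, and f(t) = 5t² - 2t + 5.
Then f(-2) = 29.

29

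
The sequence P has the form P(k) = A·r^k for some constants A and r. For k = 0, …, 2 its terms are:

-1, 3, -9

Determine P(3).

Consecutive ratio: 3/(-1) = -3, and -9/3 = -3, so r = -3.
Then A·(-3)^0 = -1 gives A = -1, and P(k) = -1·(-3)^k.
P(3) = -1·(-3)^3 = 27.

27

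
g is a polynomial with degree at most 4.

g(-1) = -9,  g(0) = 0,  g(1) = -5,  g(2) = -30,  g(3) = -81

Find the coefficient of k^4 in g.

Write g(k) = ak^4 + bk³ + ck² + dk + e; the 5 given values yield a linear system in the 5 coefficients.
Solving, the leading coefficient vanishes, and g(k) = -k³ - 7k² + 3k.
The coefficient of k^4 is 0.

0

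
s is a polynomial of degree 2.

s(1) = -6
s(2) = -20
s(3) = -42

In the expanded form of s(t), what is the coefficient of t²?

-4

Write s(t) = at² + bt + c; the 3 given values yield a linear system in the 3 coefficients.
Solving, s(t) = -4t² - 2t.
The coefficient of t² is -4.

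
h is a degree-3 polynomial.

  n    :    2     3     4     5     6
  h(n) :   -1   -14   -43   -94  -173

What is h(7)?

-286

First differences: -13, -29, -51, -79. Second differences: -16, -22, -28. Third differences: -6, -6.
Level-3 differences are constant, so h has degree 3.
Fitting a degree-3 polynomial gives h(n) = -n³ + n² + n + 1.
Then h(7) = -286.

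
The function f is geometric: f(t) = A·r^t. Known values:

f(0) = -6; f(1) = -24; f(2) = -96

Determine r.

4

Consecutive ratio: -24/(-6) = 4, and -96/(-24) = 4, so r = 4.
Then A·4^0 = -6 gives A = -6, and f(t) = -6·4^t.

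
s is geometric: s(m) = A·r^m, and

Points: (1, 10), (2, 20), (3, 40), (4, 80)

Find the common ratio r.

2

Consecutive ratio: 20/10 = 2, and 40/20 = 2, so r = 2.
Then A·2^1 = 10 gives A = 5, and s(m) = 5·2^m.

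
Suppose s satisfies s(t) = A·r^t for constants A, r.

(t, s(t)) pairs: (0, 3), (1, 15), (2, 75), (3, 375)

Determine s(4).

1875

Consecutive ratio: 15/3 = 5, and 75/15 = 5, so r = 5.
Then A·5^0 = 3 gives A = 3, and s(t) = 3·5^t.
s(4) = 3·5^4 = 1875.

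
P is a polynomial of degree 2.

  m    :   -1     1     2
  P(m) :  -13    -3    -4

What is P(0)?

Write P(m) = am² + bm + c; the 3 given values yield a linear system in the 3 coefficients.
Solving, P(m) = -2m² + 5m - 6.
The constant term is P(0) = -6.

-6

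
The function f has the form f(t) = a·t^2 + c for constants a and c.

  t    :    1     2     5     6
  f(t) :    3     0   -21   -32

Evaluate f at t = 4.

-12

From f(1) = 3 and f(2) = 0: 1a + c = 3 and 4a + c = 0.
Subtracting: 3a = -3, so a = -1; then c = 3 − (-1)·1 = 4.
So f(t) = -1t² + 4, and f(4) = -12.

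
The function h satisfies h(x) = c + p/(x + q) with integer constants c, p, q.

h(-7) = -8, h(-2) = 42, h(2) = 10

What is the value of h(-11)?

(h(x) − c)(x + q) = p for each data point; the three points give a linear system in c and q, then p follows.
Solving: c = 2, q = 3, p = 40, so h(x) = 2 + 40/(x + 3).
Then h(-11) = 2 + 40/(-8) = -3.

-3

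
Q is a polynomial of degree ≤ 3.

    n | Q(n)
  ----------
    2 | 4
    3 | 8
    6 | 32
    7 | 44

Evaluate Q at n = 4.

Write Q(n) = an³ + bn² + cn + d; the 4 given values yield a linear system in the 4 coefficients.
Solving, the leading coefficient vanishes, and Q(n) = n² - n + 2.
Then Q(4) = 14.

14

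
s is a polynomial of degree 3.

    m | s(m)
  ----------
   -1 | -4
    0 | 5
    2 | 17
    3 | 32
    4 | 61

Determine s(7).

292

Write s(m) = am³ + bm² + cm + d; the 5 given values yield a linear system in the 4 coefficients.
Solving, s(m) = m³ - 2m² + 6m + 5.
Then s(7) = 292.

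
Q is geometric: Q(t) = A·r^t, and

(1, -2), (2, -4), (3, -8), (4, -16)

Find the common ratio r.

Consecutive ratio: -4/(-2) = 2, and -8/(-4) = 2, so r = 2.
Then A·2^1 = -2 gives A = -1, and Q(t) = -1·2^t.

2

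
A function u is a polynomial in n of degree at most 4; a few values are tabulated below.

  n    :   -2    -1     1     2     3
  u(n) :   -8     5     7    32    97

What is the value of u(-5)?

-311

Write u(n) = an^4 + bn³ + cn² + dn + e; the 5 given values yield a linear system in the 5 coefficients.
Solving, the leading coefficient vanishes, and u(n) = 3n³ + 2n² - 2n + 4.
Then u(-5) = -311.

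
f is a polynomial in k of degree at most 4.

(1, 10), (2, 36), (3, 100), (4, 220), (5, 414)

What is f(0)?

First differences: 26, 64, 120, 194. Second differences: 38, 56, 74. Third differences: 18, 18.
Level-3 differences are constant, so f has degree 3.
Fitting a degree-3 polynomial gives f(k) = 3k³ + k² + 2k + 4.
The constant term is f(0) = 4.

4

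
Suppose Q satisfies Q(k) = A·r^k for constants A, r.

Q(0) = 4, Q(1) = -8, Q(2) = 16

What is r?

-2

Consecutive ratio: -8/4 = -2, and 16/(-8) = -2, so r = -2.
Then A·(-2)^0 = 4 gives A = 4, and Q(k) = 4·(-2)^k.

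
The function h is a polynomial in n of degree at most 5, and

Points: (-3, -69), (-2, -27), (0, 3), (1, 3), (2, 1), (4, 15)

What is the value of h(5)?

43

Write h(n) = an^5 + bn^4 + cn³ + dn² + en + p; the 6 given values yield a linear system in the 6 coefficients.
Solving, the top 2 coefficients vanish, and h(n) = n³ - 4n² + 3n + 3.
Then h(5) = 43.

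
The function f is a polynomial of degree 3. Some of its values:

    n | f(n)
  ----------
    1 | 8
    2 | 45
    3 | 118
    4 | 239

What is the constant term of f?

Write f(n) = an³ + bn² + cn + d; the 4 given values yield a linear system in the 4 coefficients.
Solving, f(n) = 2n³ + 6n² + 5n - 5.
The constant term is f(0) = -5.

-5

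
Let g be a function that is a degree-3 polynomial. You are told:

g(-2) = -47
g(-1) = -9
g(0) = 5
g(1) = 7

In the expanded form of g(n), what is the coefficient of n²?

-6

Write g(n) = an³ + bn² + cn + d; the 4 given values yield a linear system in the 4 coefficients.
Solving, g(n) = 2n³ - 6n² + 6n + 5.
The coefficient of n² is -6.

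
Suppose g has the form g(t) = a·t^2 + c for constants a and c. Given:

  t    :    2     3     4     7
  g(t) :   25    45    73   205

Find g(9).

From g(2) = 25 and g(3) = 45: 4a + c = 25 and 9a + c = 45.
Subtracting: 5a = 20, so a = 4; then c = 25 − 4·4 = 9.
So g(t) = 4t² + 9, and g(9) = 333.

333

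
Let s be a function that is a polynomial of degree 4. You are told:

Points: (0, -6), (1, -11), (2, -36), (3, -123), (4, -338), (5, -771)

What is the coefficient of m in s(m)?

First differences: -5, -25, -87, -215, -433. Second differences: -20, -62, -128, -218. Third differences: -42, -66, -90. Fourth differences: -24, -24.
Level-4 differences are constant, so s has degree 4.
Fitting a degree-4 polynomial gives s(m) = -m^4 - m³ - 3m - 6.
The coefficient of m is -3.

-3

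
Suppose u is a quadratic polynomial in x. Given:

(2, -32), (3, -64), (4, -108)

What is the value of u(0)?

Write u(x) = ax² + bx + c; the 3 given values yield a linear system in the 3 coefficients.
Solving, u(x) = -6x² - 2x - 4.
Then u(0) = -4.

-4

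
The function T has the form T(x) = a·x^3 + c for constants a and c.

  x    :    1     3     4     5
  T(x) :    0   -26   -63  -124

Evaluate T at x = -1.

From T(1) = 0 and T(3) = -26: 1a + c = 0 and 27a + c = -26.
Subtracting: 26a = -26, so a = -1; then c = 0 − (-1)·1 = 1.
So T(x) = -1x³ + 1, and T(-1) = 2.

2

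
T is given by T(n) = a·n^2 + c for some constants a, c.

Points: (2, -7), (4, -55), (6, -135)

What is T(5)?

From T(2) = -7 and T(4) = -55: 4a + c = -7 and 16a + c = -55.
Subtracting: 12a = -48, so a = -4; then c = -7 − (-4)·4 = 9.
So T(n) = -4n² + 9, and T(5) = -91.

-91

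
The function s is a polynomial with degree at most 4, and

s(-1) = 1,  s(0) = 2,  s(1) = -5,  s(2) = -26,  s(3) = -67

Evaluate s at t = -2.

-2

First differences: 1, -7, -21, -41. Second differences: -8, -14, -20. Third differences: -6, -6.
Level-3 differences are constant, so s has degree 3.
Fitting a degree-3 polynomial gives s(t) = -t³ - 4t² - 2t + 2.
Then s(-2) = -2.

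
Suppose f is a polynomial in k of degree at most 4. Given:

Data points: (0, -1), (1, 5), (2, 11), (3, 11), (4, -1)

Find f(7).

First differences: 6, 6, 0, -12. Second differences: 0, -6, -12. Third differences: -6, -6.
Level-3 differences are constant, so f has degree 3.
Fitting a degree-3 polynomial gives f(k) = -k³ + 3k² + 4k - 1.
Then f(7) = -169.

-169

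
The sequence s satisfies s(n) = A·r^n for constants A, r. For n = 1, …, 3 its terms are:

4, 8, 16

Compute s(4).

Consecutive ratio: 8/4 = 2, and 16/8 = 2, so r = 2.
Then A·2^1 = 4 gives A = 2, and s(n) = 2·2^n.
s(4) = 2·2^4 = 32.

32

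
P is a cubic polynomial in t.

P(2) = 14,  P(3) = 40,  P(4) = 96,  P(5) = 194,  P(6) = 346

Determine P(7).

564

Write P(t) = at³ + bt² + ct + d; the 5 given values yield a linear system in the 4 coefficients.
Solving, P(t) = 2t³ - 3t² + 3t + 4.
Then P(7) = 564.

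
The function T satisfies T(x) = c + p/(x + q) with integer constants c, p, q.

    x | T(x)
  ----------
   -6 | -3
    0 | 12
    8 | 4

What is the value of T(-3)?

(T(x) − c)(x + q) = p for each data point; the three points give a linear system in c and q, then p follows.
Solving: c = 2, q = 2, p = 20, so T(x) = 2 + 20/(x + 2).
Then T(-3) = 2 + 20/(-1) = -18.

-18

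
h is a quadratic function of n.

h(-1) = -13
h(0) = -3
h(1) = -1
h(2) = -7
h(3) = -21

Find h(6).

-111

First differences: 10, 2, -6, -14. Second differences: -8, -8, -8.
Level-2 differences are constant, so h has degree 2.
Fitting a degree-2 polynomial gives h(n) = -4n² + 6n - 3.
Then h(6) = -111.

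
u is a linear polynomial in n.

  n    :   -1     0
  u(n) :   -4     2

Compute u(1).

8

Write u(n) = an + b; the 2 given values yield a linear system in the 2 coefficients.
Solving, u(n) = 6n + 2.
Then u(1) = 8.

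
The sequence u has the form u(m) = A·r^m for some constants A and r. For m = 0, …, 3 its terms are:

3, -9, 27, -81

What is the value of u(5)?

-729

Consecutive ratio: -9/3 = -3, and 27/(-9) = -3, so r = -3.
Then A·(-3)^0 = 3 gives A = 3, and u(m) = 3·(-3)^m.
u(5) = 3·(-3)^5 = -729.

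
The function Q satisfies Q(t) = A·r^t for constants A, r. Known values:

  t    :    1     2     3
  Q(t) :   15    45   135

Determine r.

Consecutive ratio: 45/15 = 3, and 135/45 = 3, so r = 3.
Then A·3^1 = 15 gives A = 5, and Q(t) = 5·3^t.

3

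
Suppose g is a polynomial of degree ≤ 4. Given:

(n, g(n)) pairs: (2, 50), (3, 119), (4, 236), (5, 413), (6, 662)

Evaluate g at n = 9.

1961

First differences: 69, 117, 177, 249. Second differences: 48, 60, 72. Third differences: 12, 12.
Level-3 differences are constant, so g has degree 3.
Fitting a degree-3 polynomial gives g(n) = 2n³ + 6n² + n + 8.
Then g(9) = 1961.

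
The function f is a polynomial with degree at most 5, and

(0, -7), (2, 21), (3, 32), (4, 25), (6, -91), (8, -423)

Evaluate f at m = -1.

0

Write f(m) = am^5 + bm^4 + cm³ + dm² + em + p; the 6 given values yield a linear system in the 6 coefficients.
Solving, the top 2 coefficients vanish, and f(m) = -2m³ + 9m² + 4m - 7.
Then f(-1) = 0.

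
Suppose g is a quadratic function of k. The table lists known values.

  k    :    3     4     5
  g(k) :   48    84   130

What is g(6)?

186

Write g(k) = ak² + bk + c; the 3 given values yield a linear system in the 3 coefficients.
Solving, g(k) = 5k² + k.
Then g(6) = 186.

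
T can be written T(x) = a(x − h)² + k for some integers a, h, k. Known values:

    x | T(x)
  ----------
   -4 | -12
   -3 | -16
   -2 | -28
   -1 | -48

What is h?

First differences -4, -12, -20; second difference -8 = 2a, so a = -4.
Expanding, the x-coefficient is −2ah = 8h; matching it to the data gives h = -4, and then k = -12.
So T(x) = -4(x + 4)² − 12.
Hence h = -4.

-4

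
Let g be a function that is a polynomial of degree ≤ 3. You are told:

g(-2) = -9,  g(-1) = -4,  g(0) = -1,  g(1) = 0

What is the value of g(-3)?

First differences: 5, 3, 1. Second differences: -2, -2.
Level-2 differences are constant, so g has degree 2.
Fitting a degree-2 polynomial gives g(m) = -m² + 2m - 1.
Then g(-3) = -16.

-16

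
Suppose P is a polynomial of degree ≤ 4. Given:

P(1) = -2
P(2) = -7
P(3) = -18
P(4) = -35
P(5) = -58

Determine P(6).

-87

Write P(t) = at^4 + bt³ + ct² + dt + e; the 5 given values yield a linear system in the 5 coefficients.
Solving, the top 2 coefficients vanish, and P(t) = -3t² + 4t - 3.
Then P(6) = -87.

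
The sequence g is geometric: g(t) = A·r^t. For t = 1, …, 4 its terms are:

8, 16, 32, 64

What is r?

Consecutive ratio: 16/8 = 2, and 32/16 = 2, so r = 2.
Then A·2^1 = 8 gives A = 4, and g(t) = 4·2^t.

2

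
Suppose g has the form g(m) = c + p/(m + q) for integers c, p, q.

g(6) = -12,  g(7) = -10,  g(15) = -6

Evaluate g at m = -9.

-2

(g(m) − c)(m + q) = p for each data point; the three points give a linear system in c and q, then p follows.
Solving: c = -4, q = -3, p = -24, so g(m) = -4 − 24/(m − 3).
Then g(-9) = -4 − 24/(-12) = -2.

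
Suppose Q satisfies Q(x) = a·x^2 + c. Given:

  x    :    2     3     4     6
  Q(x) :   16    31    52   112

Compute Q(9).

247

From Q(2) = 16 and Q(3) = 31: 4a + c = 16 and 9a + c = 31.
Subtracting: 5a = 15, so a = 3; then c = 16 − 3·4 = 4.
So Q(x) = 3x² + 4, and Q(9) = 247.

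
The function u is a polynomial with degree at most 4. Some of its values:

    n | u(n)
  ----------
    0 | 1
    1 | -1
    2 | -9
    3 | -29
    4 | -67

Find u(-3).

First differences: -2, -8, -20, -38. Second differences: -6, -12, -18. Third differences: -6, -6.
Level-3 differences are constant, so u has degree 3.
Fitting a degree-3 polynomial gives u(n) = -n³ - n + 1.
Then u(-3) = 31.

31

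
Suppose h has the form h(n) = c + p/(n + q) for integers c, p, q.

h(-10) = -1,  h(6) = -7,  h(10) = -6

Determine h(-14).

-2

(h(n) − c)(n + q) = p for each data point; the three points give a linear system in c and q, then p follows.
Solving: c = -4, q = 2, p = -24, so h(n) = -4 − 24/(n + 2).
Then h(-14) = -4 − 24/(-12) = -2.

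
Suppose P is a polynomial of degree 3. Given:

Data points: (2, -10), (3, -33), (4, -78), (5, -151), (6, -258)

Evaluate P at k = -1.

-13

Write P(k) = ak³ + bk² + ck + d; the 5 given values yield a linear system in the 4 coefficients.
Solving, P(k) = -k³ - 2k² + 6k - 6.
Then P(-1) = -13.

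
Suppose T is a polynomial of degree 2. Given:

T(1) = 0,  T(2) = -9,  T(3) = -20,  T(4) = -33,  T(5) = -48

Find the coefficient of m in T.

First differences: -9, -11, -13, -15. Second differences: -2, -2, -2.
Level-2 differences are constant, so T has degree 2.
Fitting a degree-2 polynomial gives T(m) = -m² - 6m + 7.
The coefficient of m is -6.

-6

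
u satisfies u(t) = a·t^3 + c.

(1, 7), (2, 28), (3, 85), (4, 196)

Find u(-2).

-20

From u(1) = 7 and u(2) = 28: 1a + c = 7 and 8a + c = 28.
Subtracting: 7a = 21, so a = 3; then c = 7 − 3·1 = 4.
So u(t) = 3t³ + 4, and u(-2) = -20.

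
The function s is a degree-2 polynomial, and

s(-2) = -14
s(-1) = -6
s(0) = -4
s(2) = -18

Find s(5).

-84

Write s(k) = ak² + bk + c; the 4 given values yield a linear system in the 3 coefficients.
Solving, s(k) = -3k² - k - 4.
Then s(5) = -84.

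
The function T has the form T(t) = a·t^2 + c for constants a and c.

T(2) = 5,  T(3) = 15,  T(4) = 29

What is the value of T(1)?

-1

From T(2) = 5 and T(3) = 15: 4a + c = 5 and 9a + c = 15.
Subtracting: 5a = 10, so a = 2; then c = 5 − 2·4 = -3.
So T(t) = 2t² − 3, and T(1) = -1.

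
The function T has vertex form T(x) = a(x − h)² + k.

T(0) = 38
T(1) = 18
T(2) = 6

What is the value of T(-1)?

First differences -20, -12; second difference 8 = 2a, so a = 4.
Expanding, the x-coefficient is −2ah = -8h; matching it to the data gives h = 3, and then k = 2.
So T(x) = 4(x − 3)² + 2.
T(-1) = 4·(-4)² + 2 = 66.

66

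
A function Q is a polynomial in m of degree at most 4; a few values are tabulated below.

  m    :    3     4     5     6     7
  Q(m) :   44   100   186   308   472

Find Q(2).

First differences: 56, 86, 122, 164. Second differences: 30, 36, 42. Third differences: 6, 6.
Level-3 differences are constant, so Q has degree 3.
Fitting a degree-3 polynomial gives Q(m) = m³ + 3m² - 2m - 4.
Then Q(2) = 12.

12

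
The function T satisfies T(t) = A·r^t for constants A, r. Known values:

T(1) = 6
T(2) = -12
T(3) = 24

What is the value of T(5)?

Consecutive ratio: -12/6 = -2, and 24/(-12) = -2, so r = -2.
Then A·(-2)^1 = 6 gives A = -3, and T(t) = -3·(-2)^t.
T(5) = -3·(-2)^5 = 96.

96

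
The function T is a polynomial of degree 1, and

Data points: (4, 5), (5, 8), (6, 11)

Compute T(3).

Write T(m) = am + b; the 3 given values yield a linear system in the 2 coefficients.
Solving, T(m) = 3m - 7.
Then T(3) = 2.

2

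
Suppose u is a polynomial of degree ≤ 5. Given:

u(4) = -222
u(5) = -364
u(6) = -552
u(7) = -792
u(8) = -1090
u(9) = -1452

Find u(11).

Write u(n) = an^5 + bn^4 + cn³ + dn² + en + p; the 6 given values yield a linear system in the 6 coefficients.
Solving, the top 2 coefficients vanish, and u(n) = -n³ - 8n² - 9n + 6.
Then u(11) = -2392.

-2392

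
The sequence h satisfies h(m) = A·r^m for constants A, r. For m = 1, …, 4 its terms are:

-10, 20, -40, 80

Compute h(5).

-160

Consecutive ratio: 20/(-10) = -2, and -40/20 = -2, so r = -2.
Then A·(-2)^1 = -10 gives A = 5, and h(m) = 5·(-2)^m.
h(5) = 5·(-2)^5 = -160.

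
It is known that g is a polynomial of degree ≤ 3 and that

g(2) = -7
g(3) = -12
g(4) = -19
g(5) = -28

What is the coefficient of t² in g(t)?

First differences: -5, -7, -9. Second differences: -2, -2.
Level-2 differences are constant, so g has degree 2.
Fitting a degree-2 polynomial gives g(t) = -t² - 3.
The coefficient of t² is -1.

-1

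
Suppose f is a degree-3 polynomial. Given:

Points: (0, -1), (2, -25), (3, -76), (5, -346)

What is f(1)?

-6

Write f(m) = am³ + bm² + cm + d; the 4 given values yield a linear system in the 4 coefficients.
Solving, f(m) = -3m³ + 2m² - 4m - 1.
Then f(1) = -6.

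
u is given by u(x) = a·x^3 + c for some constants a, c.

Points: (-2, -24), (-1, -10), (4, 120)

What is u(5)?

From u(-2) = -24 and u(-1) = -10: -8a + c = -24 and -1a + c = -10.
Subtracting: 7a = 14, so a = 2; then c = -24 − 2·(-8) = -8.
So u(x) = 2x³ − 8, and u(5) = 242.

242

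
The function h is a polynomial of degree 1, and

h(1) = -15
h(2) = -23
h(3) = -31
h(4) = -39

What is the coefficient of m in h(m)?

-8

Write h(m) = am + b; the 4 given values yield a linear system in the 2 coefficients.
Solving, h(m) = -8m - 7.
The coefficient of m is -8.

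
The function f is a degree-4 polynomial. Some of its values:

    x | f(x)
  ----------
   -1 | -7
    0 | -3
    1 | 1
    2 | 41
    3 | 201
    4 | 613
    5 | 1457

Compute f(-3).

First differences: 4, 4, 40, 160, 412, 844. Second differences: 0, 36, 120, 252, 432. Third differences: 36, 84, 132, 180. Fourth differences: 48, 48, 48.
Level-4 differences are constant, so f has degree 4.
Fitting a degree-4 polynomial gives f(x) = 2x^4 + 2x³ - 2x² + 2x - 3.
Then f(-3) = 81.

81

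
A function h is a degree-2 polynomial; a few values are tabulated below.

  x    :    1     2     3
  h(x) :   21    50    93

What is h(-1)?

Write h(x) = ax² + bx + c; the 3 given values yield a linear system in the 3 coefficients.
Solving, h(x) = 7x² + 8x + 6.
Then h(-1) = 5.

5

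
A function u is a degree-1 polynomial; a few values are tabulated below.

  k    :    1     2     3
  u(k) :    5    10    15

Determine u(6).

Write u(k) = ak + b; the 3 given values yield a linear system in the 2 coefficients.
Solving, u(k) = 5k.
Then u(6) = 30.

30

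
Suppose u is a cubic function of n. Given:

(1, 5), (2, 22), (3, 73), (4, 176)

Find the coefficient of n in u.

-1

Write u(n) = an³ + bn² + cn + d; the 4 given values yield a linear system in the 4 coefficients.
Solving, u(n) = 3n³ - n² - n + 4.
The coefficient of n is -1.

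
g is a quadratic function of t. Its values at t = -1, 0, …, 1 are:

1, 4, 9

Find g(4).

36

Write g(t) = at² + bt + c; the 3 given values yield a linear system in the 3 coefficients.
Solving, g(t) = t² + 4t + 4.
Then g(4) = 36.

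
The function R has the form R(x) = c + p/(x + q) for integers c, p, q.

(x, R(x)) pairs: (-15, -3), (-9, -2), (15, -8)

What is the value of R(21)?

(R(x) − c)(x + q) = p for each data point; the three points give a linear system in c and q, then p follows.
Solving: c = -5, q = -3, p = -36, so R(x) = -5 − 36/(x − 3).
Then R(21) = -5 − 36/18 = -7.

-7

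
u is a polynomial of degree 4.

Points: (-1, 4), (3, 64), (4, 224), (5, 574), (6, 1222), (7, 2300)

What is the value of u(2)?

10

Write u(m) = am^4 + bm³ + cm² + dm + e; the 6 given values yield a linear system in the 5 coefficients.
Solving, u(m) = m^4 - 2m² - m + 4.
Then u(2) = 10.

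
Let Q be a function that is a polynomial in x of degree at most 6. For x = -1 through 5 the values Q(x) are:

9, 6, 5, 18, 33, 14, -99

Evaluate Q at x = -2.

First differences: -3, -1, 13, 15, -19, -113. Second differences: 2, 14, 2, -34, -94. Third differences: 12, -12, -36, -60. Fourth differences: -24, -24, -24.
Level-4 differences are constant, so Q has degree 4.
Fitting a degree-4 polynomial gives Q(x) = -x^4 + 4x³ + 2x² - 6x + 6.
Then Q(-2) = -22.

-22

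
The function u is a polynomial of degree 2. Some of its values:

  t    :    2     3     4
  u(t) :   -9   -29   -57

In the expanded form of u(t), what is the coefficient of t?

0

Write u(t) = at² + bt + c; the 3 given values yield a linear system in the 3 coefficients.
Solving, u(t) = -4t² + 7.
The coefficient of t is 0.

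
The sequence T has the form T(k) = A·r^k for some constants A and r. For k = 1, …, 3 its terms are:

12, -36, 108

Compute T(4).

Consecutive ratio: -36/12 = -3, and 108/(-36) = -3, so r = -3.
Then A·(-3)^1 = 12 gives A = -4, and T(k) = -4·(-3)^k.
T(4) = -4·(-3)^4 = -324.

-324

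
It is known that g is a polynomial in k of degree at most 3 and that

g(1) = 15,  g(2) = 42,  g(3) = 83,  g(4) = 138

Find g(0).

2

First differences: 27, 41, 55. Second differences: 14, 14.
Level-2 differences are constant, so g has degree 2.
Fitting a degree-2 polynomial gives g(k) = 7k² + 6k + 2.
Then g(0) = 2.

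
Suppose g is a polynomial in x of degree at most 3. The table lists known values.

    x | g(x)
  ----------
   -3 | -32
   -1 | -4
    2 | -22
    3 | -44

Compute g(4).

Write g(x) = ax³ + bx² + cx + d; the 4 given values yield a linear system in the 4 coefficients.
Solving, the leading coefficient vanishes, and g(x) = -4x² - 2x - 2.
Then g(4) = -74.

-74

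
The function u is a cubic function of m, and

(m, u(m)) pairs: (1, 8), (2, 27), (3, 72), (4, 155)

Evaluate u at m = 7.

Write u(m) = am³ + bm² + cm + d; the 4 given values yield a linear system in the 4 coefficients.
Solving, u(m) = 2m³ + m² + 2m + 3.
Then u(7) = 752.

752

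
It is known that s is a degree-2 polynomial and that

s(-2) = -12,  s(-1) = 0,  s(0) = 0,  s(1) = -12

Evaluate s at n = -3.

-36

Write s(n) = an² + bn + c; the 4 given values yield a linear system in the 3 coefficients.
Solving, s(n) = -6n² - 6n.
Then s(-3) = -36.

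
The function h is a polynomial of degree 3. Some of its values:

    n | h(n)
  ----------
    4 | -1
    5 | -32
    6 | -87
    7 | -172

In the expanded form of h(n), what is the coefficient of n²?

Write h(n) = an³ + bn² + cn + d; the 4 given values yield a linear system in the 4 coefficients.
Solving, h(n) = -n³ + 3n² + 3n + 3.
The coefficient of n² is 3.

3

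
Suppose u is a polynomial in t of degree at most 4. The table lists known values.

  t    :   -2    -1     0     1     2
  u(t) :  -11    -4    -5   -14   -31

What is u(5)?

First differences: 7, -1, -9, -17. Second differences: -8, -8, -8.
Level-2 differences are constant, so u has degree 2.
Fitting a degree-2 polynomial gives u(t) = -4t² - 5t - 5.
Then u(5) = -130.

-130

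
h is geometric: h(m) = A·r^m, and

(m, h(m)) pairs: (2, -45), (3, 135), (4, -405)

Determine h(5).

Consecutive ratio: 135/(-45) = -3, and -405/135 = -3, so r = -3.
Then A·(-3)^2 = -45 gives A = -5, and h(m) = -5·(-3)^m.
h(5) = -5·(-3)^5 = 1215.

1215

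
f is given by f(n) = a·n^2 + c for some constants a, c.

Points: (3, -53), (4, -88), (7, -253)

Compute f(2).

-28

From f(3) = -53 and f(4) = -88: 9a + c = -53 and 16a + c = -88.
Subtracting: 7a = -35, so a = -5; then c = -53 − (-5)·9 = -8.
So f(n) = -5n² − 8, and f(2) = -28.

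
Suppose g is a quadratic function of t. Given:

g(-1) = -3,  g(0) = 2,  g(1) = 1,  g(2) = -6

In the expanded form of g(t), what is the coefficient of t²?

-3

First differences: 5, -1, -7. Second differences: -6, -6.
Level-2 differences are constant, so g has degree 2.
Fitting a degree-2 polynomial gives g(t) = -3t² + 2t + 2.
The coefficient of t² is -3.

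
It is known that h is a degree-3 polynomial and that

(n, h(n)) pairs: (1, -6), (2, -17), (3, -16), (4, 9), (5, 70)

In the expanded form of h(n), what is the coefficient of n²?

-6

First differences: -11, 1, 25, 61. Second differences: 12, 24, 36. Third differences: 12, 12.
Level-3 differences are constant, so h has degree 3.
Fitting a degree-3 polynomial gives h(n) = 2n³ - 6n² - 7n + 5.
The coefficient of n² is -6.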